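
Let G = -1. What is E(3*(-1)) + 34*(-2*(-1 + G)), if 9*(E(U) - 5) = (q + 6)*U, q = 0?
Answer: 139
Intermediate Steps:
E(U) = 5 + 2*U/3 (E(U) = 5 + ((0 + 6)*U)/9 = 5 + (6*U)/9 = 5 + 2*U/3)
E(3*(-1)) + 34*(-2*(-1 + G)) = (5 + 2*(3*(-1))/3) + 34*(-2*(-1 - 1)) = (5 + (⅔)*(-3)) + 34*(-2*(-2)) = (5 - 2) + 34*4 = 3 + 136 = 139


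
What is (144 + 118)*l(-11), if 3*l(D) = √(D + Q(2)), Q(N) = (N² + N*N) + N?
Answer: 262*I/3 ≈ 87.333*I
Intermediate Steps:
Q(N) = N + 2*N² (Q(N) = (N² + N²) + N = 2*N² + N = N + 2*N²)
l(D) = √(10 + D)/3 (l(D) = √(D + 2*(1 + 2*2))/3 = √(D + 2*(1 + 4))/3 = √(D + 2*5)/3 = √(D + 10)/3 = √(10 + D)/3)
(144 + 118)*l(-11) = (144 + 118)*(√(10 - 11)/3) = 262*(√(-1)/3) = 262*(I/3) = 262*I/3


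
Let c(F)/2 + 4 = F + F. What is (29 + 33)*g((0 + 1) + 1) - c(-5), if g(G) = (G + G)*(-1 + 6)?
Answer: 1268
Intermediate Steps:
c(F) = -8 + 4*F (c(F) = -8 + 2*(F + F) = -8 + 2*(2*F) = -8 + 4*F)
g(G) = 10*G (g(G) = (2*G)*5 = 10*G)
(29 + 33)*g((0 + 1) + 1) - c(-5) = (29 + 33)*(10*((0 + 1) + 1)) - (-8 + 4*(-5)) = 62*(10*(1 + 1)) - (-8 - 20) = 62*(10*2) - 1*(-28) = 62*20 + 28 = 1240 + 28 = 1268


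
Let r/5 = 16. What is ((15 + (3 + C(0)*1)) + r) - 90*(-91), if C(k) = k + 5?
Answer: 8293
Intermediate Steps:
r = 80 (r = 5*16 = 80)
C(k) = 5 + k
((15 + (3 + C(0)*1)) + r) - 90*(-91) = ((15 + (3 + (5 + 0)*1)) + 80) - 90*(-91) = ((15 + (3 + 5*1)) + 80) + 8190 = ((15 + (3 + 5)) + 80) + 8190 = ((15 + 8) + 80) + 8190 = (23 + 80) + 8190 = 103 + 8190 = 8293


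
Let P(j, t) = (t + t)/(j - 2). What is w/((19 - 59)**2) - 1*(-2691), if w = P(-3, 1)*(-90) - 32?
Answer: 1076401/400 ≈ 2691.0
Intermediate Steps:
P(j, t) = 2*t/(-2 + j) (P(j, t) = (2*t)/(-2 + j) = 2*t/(-2 + j))
w = 4 (w = (2*1/(-2 - 3))*(-90) - 32 = (2*1/(-5))*(-90) - 32 = (2*1*(-1/5))*(-90) - 32 = -2/5*(-90) - 32 = 36 - 32 = 4)
w/((19 - 59)**2) - 1*(-2691) = 4/((19 - 59)**2) - 1*(-2691) = 4/((-40)**2) + 2691 = 4/1600 + 2691 = 4*(1/1600) + 2691 = 1/400 + 2691 = 1076401/400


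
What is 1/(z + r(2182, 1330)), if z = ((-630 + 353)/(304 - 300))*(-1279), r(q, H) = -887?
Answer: 4/350735 ≈ 1.1405e-5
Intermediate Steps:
z = 354283/4 (z = -277/4*(-1279) = 354283/4 ≈ 88571.)
1/(z + r(2182, 1330)) = 1/(354283/4 - 887) = 1/(350735/4) = 4/350735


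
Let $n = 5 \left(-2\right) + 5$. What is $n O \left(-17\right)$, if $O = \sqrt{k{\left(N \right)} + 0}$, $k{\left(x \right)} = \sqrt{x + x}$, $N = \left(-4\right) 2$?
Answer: $170 \sqrt{i} \approx 120.21 + 120.21 i$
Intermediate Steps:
$N = -8$
$k{\left(x \right)} = \sqrt{2} \sqrt{x}$ ($k{\left(x \right)} = \sqrt{2 x} = \sqrt{2} \sqrt{x}$)
$n = -5$ ($n = -10 + 5 = -5$)
$O = 2 \sqrt{i}$ ($O = \sqrt{\sqrt{2} \sqrt{-8} + 0} = \sqrt{\sqrt{2} \cdot 2 i \sqrt{2} + 0} = \sqrt{4 i + 0} = \sqrt{4 i} = 2 \sqrt{i} \approx 1.4142 + 1.4142 i$)
$n O \left(-17\right) = - 5 \cdot 2 \sqrt{i} \left(-17\right) = - 10 \sqrt{i} \left(-17\right) = 170 \sqrt{i}$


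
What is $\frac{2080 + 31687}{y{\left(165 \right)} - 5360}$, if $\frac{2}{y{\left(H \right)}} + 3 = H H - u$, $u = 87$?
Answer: $- \frac{916267545}{145443598} \approx -6.2998$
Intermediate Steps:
$y{\left(H \right)} = \frac{2}{-90 + H^{2}}$ ($y{\left(H \right)} = \frac{2}{-3 + \left(H H - 87\right)} = \frac{2}{-3 + \left(H^{2} - 87\right)} = \frac{2}{-3 + \left(-87 + H^{2}\right)} = \frac{2}{-90 + H^{2}}$)
$\frac{2080 + 31687}{y{\left(165 \right)} - 5360} = \frac{2080 + 31687}{\frac{2}{-90 + 165^{2}} - 5360} = \frac{33767}{\frac{2}{-90 + 27225} - 5360} = \frac{33767}{\frac{2}{27135} - 5360} = \frac{33767}{- \frac{145443598}{27135}} = 33767 \left(- \frac{27135}{145443598}\right) = - \frac{916267545}{145443598}$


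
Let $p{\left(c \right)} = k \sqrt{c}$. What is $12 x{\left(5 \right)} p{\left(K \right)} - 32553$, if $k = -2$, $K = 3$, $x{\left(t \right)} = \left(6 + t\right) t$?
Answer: $-32553 - 1320 \sqrt{3} \approx -34839.0$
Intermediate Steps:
$x{\left(t \right)} = t \left(6 + t\right)$
$p{\left(c \right)} = - 2 \sqrt{c}$
$12 x{\left(5 \right)} p{\left(K \right)} - 32553 = 12 \cdot 5 \left(6 + 5\right) \left(- 2 \sqrt{3}\right) - 32553 = 12 \cdot 5 \cdot 11 \left(- 2 \sqrt{3}\right) - 32553 = 12 \cdot 55 \left(- 2 \sqrt{3}\right) - 32553 = 660 \left(- 2 \sqrt{3}\right) - 32553 = - 1320 \sqrt{3} - 32553 = -32553 - 1320 \sqrt{3}$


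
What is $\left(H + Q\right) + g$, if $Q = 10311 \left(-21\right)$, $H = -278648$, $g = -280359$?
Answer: $-775538$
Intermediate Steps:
$Q = -216531$
$\left(H + Q\right) + g = \left(-278648 - 216531\right) - 280359 = -495179 - 280359 = -775538$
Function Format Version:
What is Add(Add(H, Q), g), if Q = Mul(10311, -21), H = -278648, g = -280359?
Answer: -775538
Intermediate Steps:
Q = -216531
Add(Add(H, Q), g) = Add(Add(-278648, -216531), -280359) = Add(-495179, -280359) = -775538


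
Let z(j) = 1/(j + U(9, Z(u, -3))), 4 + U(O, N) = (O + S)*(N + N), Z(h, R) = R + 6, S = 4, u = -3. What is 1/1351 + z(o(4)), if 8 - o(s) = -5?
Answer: 1438/117537 ≈ 0.012234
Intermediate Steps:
o(s) = 13 (o(s) = 8 - 1*(-5) = 8 + 5 = 13)
Z(h, R) = 6 + R
U(O, N) = -4 + 2*N*(4 + O) (U(O, N) = -4 + (O + 4)*(N + N) = -4 + (4 + O)*(2*N) = -4 + 2*N*(4 + O))
z(j) = 1/(74 + j) (z(j) = 1/(j + (-4 + 8*(6 - 3) + 2*(6 - 3)*9)) = 1/(j + (-4 + 8*3 + 2*3*9)) = 1/(j + (-4 + 24 + 54)) = 1/(j + 74) = 1/(74 + j))
1/1351 + z(o(4)) = 1/1351 + 1/(74 + 13) = 1/1351 + 1/87 = 1438/117537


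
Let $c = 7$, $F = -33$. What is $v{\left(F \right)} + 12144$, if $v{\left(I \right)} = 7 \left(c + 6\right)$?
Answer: $12235$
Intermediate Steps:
$v{\left(I \right)} = 91$ ($v{\left(I \right)} = 7 \left(7 + 6\right) = 7 \cdot 13 = 91$)
$v{\left(F \right)} + 12144 = 91 + 12144 = 12235$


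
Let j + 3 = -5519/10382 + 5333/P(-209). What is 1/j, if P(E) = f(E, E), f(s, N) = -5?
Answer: -51910/55550531 ≈ -0.00093446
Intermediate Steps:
P(E) = -5
j = -55550531/51910 (j = -3 + (-5519/10382 + 5333/(-5)) = -3 + (-5519*1/10382 + 5333*(-⅕)) = -3 + (-5519/10382 - 5333/5) = -3 - 55394801/51910 = -55550531/51910 ≈ -1070.1)
1/j = 1/(-55550531/51910) = -51910/55550531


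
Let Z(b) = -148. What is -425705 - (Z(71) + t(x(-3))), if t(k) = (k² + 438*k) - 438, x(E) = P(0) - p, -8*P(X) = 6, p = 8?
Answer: -6741809/16 ≈ -4.2136e+5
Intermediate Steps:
P(X) = -¾ (P(X) = -⅛*6 = -¾)
x(E) = -35/4 (x(E) = -¾ - 1*8 = -¾ - 8 = -35/4)
t(k) = -438 + k² + 438*k
-425705 - (Z(71) + t(x(-3))) = -425705 - (-148 + (-438 + (-35/4)² + 438*(-35/4))) = -425705 - (-148 + (-438 + 1225/16 - 7665/2)) = -425705 - (-148 - 67103/16) = -425705 - 1*(-69471/16) = -425705 + 69471/16 = -6741809/16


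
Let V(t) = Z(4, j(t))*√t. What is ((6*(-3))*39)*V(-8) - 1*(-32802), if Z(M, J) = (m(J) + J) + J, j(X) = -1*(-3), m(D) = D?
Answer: 32802 - 12636*I*√2 ≈ 32802.0 - 17870.0*I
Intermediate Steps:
j(X) = 3
Z(M, J) = 3*J (Z(M, J) = (J + J) + J = 2*J + J = 3*J)
V(t) = 9*√t (V(t) = (3*3)*√t = 9*√t)
((6*(-3))*39)*V(-8) - 1*(-32802) = ((6*(-3))*39)*(9*√(-8)) - 1*(-32802) = (-18*39)*(9*(2*I*√2)) + 32802 = -12636*I*√2 + 32802 = 32802 - 12636*I*√2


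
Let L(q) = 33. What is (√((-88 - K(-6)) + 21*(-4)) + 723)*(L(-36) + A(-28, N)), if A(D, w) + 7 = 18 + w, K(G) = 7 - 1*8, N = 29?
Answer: 52779 + 219*I*√19 ≈ 52779.0 + 954.6*I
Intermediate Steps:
K(G) = -1 (K(G) = 7 - 8 = -1)
A(D, w) = 11 + w (A(D, w) = -7 + (18 + w) = 11 + w)
(√((-88 - K(-6)) + 21*(-4)) + 723)*(L(-36) + A(-28, N)) = (√((-88 - 1*(-1)) + 21*(-4)) + 723)*(33 + (11 + 29)) = (√((-88 + 1) - 84) + 723)*(33 + 40) = (√(-87 - 84) + 723)*73 = (√(-171) + 723)*73 = (3*I*√19 + 723)*73 = (723 + 3*I*√19)*73 = 52779 + 219*I*√19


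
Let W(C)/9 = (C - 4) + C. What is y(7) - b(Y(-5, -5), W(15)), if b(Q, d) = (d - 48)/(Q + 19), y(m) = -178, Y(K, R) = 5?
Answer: -743/4 ≈ -185.75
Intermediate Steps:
W(C) = -36 + 18*C (W(C) = 9*((C - 4) + C) = 9*((-4 + C) + C) = 9*(-4 + 2*C) = -36 + 18*C)
b(Q, d) = (-48 + d)/(19 + Q)
y(7) - b(Y(-5, -5), W(15)) = -178 - (-48 + (-36 + 18*15))/(19 + 5) = -178 - (-48 + (-36 + 270))/24 = -178 - (-48 + 234)/24 = -178 - 186/24 = -178 - 1*31/4 = -178 - 31/4 = -743/4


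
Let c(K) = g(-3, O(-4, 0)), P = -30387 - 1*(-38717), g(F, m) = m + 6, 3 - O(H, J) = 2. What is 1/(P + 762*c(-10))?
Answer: 1/13664 ≈ 7.3185e-5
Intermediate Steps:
O(H, J) = 1 (O(H, J) = 3 - 1*2 = 3 - 2 = 1)
g(F, m) = 6 + m
P = 8330 (P = -30387 + 38717 = 8330)
c(K) = 7 (c(K) = 6 + 1 = 7)
1/(P + 762*c(-10)) = 1/(8330 + 762*7) = 1/(8330 + 5334) = 1/13664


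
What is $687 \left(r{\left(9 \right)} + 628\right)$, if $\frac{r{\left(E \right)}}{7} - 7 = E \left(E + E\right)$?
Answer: $1244157$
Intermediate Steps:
$r{\left(E \right)} = 49 + 14 E^{2}$ ($r{\left(E \right)} = 49 + 7 E \left(E + E\right) = 49 + 7 E 2 E = 49 + 7 \cdot 2 E^{2} = 49 + 14 E^{2}$)
$687 \left(r{\left(9 \right)} + 628\right) = 687 \left(\left(49 + 14 \cdot 9^{2}\right) + 628\right) = 687 \left(\left(49 + 14 \cdot 81\right) + 628\right) = 687 \left(\left(49 + 1134\right) + 628\right) = 687 \left(1183 + 628\right) = 687 \cdot 1811 = 1244157$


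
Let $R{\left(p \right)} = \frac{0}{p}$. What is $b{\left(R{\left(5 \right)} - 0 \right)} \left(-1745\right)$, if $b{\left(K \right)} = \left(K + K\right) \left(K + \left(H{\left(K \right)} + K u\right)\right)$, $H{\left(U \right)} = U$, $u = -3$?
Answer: $0$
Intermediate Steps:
$R{\left(p \right)} = 0$
$b{\left(K \right)} = - 2 K^{2}$ ($b{\left(K \right)} = \left(K + K\right) \left(K + \left(K + K \left(-3\right)\right)\right) = 2 K \left(K + \left(K - 3 K\right)\right) = 2 K \left(K - 2 K\right) = 2 K \left(- K\right) = - 2 K^{2}$)
$b{\left(R{\left(5 \right)} - 0 \right)} \left(-1745\right) = - 2 \left(0 - 0\right)^{2} \left(-1745\right) = - 2 \left(0 + 0\right)^{2} \left(-1745\right) = - 2 \cdot 0^{2} \left(-1745\right) = \left(-2\right) 0 \left(-1745\right) = 0 \left(-1745\right) = 0$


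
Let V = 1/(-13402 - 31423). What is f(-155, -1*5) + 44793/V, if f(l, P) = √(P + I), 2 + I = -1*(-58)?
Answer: -2007846225 + √51 ≈ -2.0078e+9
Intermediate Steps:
V = -1/44825 (V = 1/(-44825) = -1/44825 ≈ -2.2309e-5)
I = 56 (I = -2 - 1*(-58) = -2 + 58 = 56)
f(l, P) = √(56 + P) (f(l, P) = √(P + 56) = √(56 + P))
f(-155, -1*5) + 44793/V = √(56 - 1*5) + 44793/(-1/44825) = √(56 - 5) + 44793*(-44825) = √51 - 2007846225 = -2007846225 + √51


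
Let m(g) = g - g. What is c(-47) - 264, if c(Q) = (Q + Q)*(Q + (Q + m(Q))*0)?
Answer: 4154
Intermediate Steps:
m(g) = 0
c(Q) = 2*Q² (c(Q) = (Q + Q)*(Q + (Q + 0)*0) = (2*Q)*(Q + Q*0) = (2*Q)*(Q + 0) = (2*Q)*Q = 2*Q²)
c(-47) - 264 = 2*(-47)² - 264 = 2*2209 - 264 = 4418 - 264 = 4154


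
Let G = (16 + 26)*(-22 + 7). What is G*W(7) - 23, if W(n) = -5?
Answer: 3127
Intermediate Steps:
G = -630 (G = 42*(-15) = -630)
G*W(7) - 23 = -630*(-5) - 23 = 3150 - 23 = 3127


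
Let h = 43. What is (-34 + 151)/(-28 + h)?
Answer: 39/5 ≈ 7.8000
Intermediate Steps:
(-34 + 151)/(-28 + h) = (-34 + 151)/(-28 + 43) = 117/15 = (1/15)*117 = 39/5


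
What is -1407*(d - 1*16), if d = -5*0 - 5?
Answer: 29547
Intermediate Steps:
d = -5 (d = 0 - 5 = -5)
-1407*(d - 1*16) = -1407*(-5 - 1*16) = -1407*(-5 - 16) = -1407*(-21) = 29547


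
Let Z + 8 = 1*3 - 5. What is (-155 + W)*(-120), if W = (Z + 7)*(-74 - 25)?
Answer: -17040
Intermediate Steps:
Z = -10 (Z = -8 + (1*3 - 5) = -8 + (3 - 5) = -8 - 2 = -10)
W = 297 (W = (-10 + 7)*(-74 - 25) = -3*(-99) = 297)
(-155 + W)*(-120) = (-155 + 297)*(-120) = 142*(-120) = -17040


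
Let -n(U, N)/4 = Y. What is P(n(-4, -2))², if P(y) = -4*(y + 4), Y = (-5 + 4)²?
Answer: 0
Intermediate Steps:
Y = 1 (Y = (-1)² = 1)
n(U, N) = -4 (n(U, N) = -4*1 = -4)
P(y) = -16 - 4*y (P(y) = -4*(4 + y) = -16 - 4*y)
P(n(-4, -2))² = (-16 - 4*(-4))² = (-16 + 16)² = 0² = 0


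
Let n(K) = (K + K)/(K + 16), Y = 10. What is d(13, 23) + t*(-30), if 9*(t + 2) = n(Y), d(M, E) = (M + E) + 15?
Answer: 4229/39 ≈ 108.44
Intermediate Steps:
n(K) = 2*K/(16 + K) (n(K) = (2*K)/(16 + K) = 2*K/(16 + K))
d(M, E) = 15 + E + M (d(M, E) = (E + M) + 15 = 15 + E + M)
t = -224/117 (t = -2 + (2*10/(16 + 10))/9 = -2 + (2*10/26)/9 = -2 + (2*10*(1/26))/9 = -2 + (⅑)*(10/13) = -2 + 10/117 = -224/117 ≈ -1.9145)
d(13, 23) + t*(-30) = (15 + 23 + 13) - 224/117*(-30) = 51 + 2240/39 = 4229/39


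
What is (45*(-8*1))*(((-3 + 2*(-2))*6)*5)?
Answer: 75600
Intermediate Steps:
(45*(-8*1))*(((-3 + 2*(-2))*6)*5) = (45*(-8))*(((-3 - 4)*6)*5) = -360*(-7*6)*5 = -(-15120)*5 = -360*(-210) = 75600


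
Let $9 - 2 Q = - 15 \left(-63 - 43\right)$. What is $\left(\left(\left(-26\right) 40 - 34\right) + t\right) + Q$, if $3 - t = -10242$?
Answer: $\frac{16761}{2} \approx 8380.5$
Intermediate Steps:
$t = 10245$ ($t = 3 - -10242 = 3 + 10242 = 10245$)
$Q = - \frac{1581}{2}$ ($Q = \frac{9}{2} - \frac{\left(-15\right) \left(-63 - 43\right)}{2} = \frac{9}{2} - \frac{\left(-15\right) \left(-106\right)}{2} = \frac{9}{2} - 795 = - \frac{1581}{2} \approx -790.5$)
$\left(\left(\left(-26\right) 40 - 34\right) + t\right) + Q = \left(\left(\left(-26\right) 40 - 34\right) + 10245\right) - \frac{1581}{2} = \left(\left(-1040 - 34\right) + 10245\right) - \frac{1581}{2} = \left(-1074 + 10245\right) - \frac{1581}{2} = 9171 - \frac{1581}{2} = \frac{16761}{2}$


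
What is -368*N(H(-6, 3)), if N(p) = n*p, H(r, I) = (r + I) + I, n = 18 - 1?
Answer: 0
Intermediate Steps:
n = 17
H(r, I) = r + 2*I (H(r, I) = (I + r) + I = r + 2*I)
N(p) = 17*p
-368*N(H(-6, 3)) = -6256*(-6 + 2*3) = -6256*(-6 + 6) = -6256*0 = -368*0 = 0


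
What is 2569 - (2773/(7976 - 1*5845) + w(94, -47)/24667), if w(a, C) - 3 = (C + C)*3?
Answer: 134972646471/52565377 ≈ 2567.7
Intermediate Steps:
w(a, C) = 3 + 6*C (w(a, C) = 3 + (C + C)*3 = 3 + (2*C)*3 = 3 + 6*C)
2569 - (2773/(7976 - 1*5845) + w(94, -47)/24667) = 2569 - (2773/(7976 - 1*5845) + (3 + 6*(-47))/24667) = 2569 - (2773/(7976 - 5845) + (3 - 282)*(1/24667)) = 2569 - (2773/2131 - 279*1/24667) = 2569 - (2773*(1/2131) - 279/24667) = 2569 - (2773/2131 - 279/24667) = 2569 - 1*67807042/52565377 = 2569 - 67807042/52565377 = 134972646471/52565377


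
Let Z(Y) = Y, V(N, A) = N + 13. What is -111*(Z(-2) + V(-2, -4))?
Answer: -999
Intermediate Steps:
V(N, A) = 13 + N
-111*(Z(-2) + V(-2, -4)) = -111*(-2 + (13 - 2)) = -111*(-2 + 11) = -111*9 = -999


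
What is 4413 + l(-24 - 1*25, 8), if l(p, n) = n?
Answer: 4421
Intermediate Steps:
4413 + l(-24 - 1*25, 8) = 4413 + 8 = 4421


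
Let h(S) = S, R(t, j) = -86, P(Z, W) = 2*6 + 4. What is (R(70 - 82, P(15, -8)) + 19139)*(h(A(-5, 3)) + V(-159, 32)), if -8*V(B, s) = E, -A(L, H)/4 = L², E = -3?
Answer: -15185241/8 ≈ -1.8982e+6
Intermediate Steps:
P(Z, W) = 16 (P(Z, W) = 12 + 4 = 16)
A(L, H) = -4*L²
V(B, s) = 3/8 (V(B, s) = -⅛*(-3) = 3/8)
(R(70 - 82, P(15, -8)) + 19139)*(h(A(-5, 3)) + V(-159, 32)) = (-86 + 19139)*(-4*(-5)² + 3/8) = 19053*(-4*25 + 3/8) = 19053*(-100 + 3/8) = 19053*(-797/8) = -15185241/8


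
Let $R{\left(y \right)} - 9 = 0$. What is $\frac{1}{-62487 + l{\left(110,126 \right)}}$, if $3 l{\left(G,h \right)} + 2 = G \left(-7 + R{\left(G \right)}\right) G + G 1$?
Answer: $- \frac{3}{163153} \approx -1.8388 \cdot 10^{-5}$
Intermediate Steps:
$R{\left(y \right)} = 9$ ($R{\left(y \right)} = 9 + 0 = 9$)
$l{\left(G,h \right)} = - \frac{2}{3} + \frac{G}{3} + \frac{2 G^{2}}{3}$ ($l{\left(G,h \right)} = - \frac{2}{3} + \frac{G \left(-7 + 9\right) G + G 1}{3} = - \frac{2}{3} + \frac{G 2 G + G}{3} = - \frac{2}{3} + \frac{2 G G + G}{3} = - \frac{2}{3} + \frac{2 G^{2} + G}{3} = - \frac{2}{3} + \frac{G + 2 G^{2}}{3} = - \frac{2}{3} + \left(\frac{G}{3} + \frac{2 G^{2}}{3}\right) = - \frac{2}{3} + \frac{G}{3} + \frac{2 G^{2}}{3}$)
$\frac{1}{-62487 + l{\left(110,126 \right)}} = \frac{1}{-62487 + \left(- \frac{2}{3} + \frac{1}{3} \cdot 110 + \frac{2 \cdot 110^{2}}{3}\right)} = \frac{1}{-62487 + \left(- \frac{2}{3} + \frac{110}{3} + \frac{2}{3} \cdot 12100\right)} = \frac{1}{-62487 + \left(- \frac{2}{3} + \frac{110}{3} + \frac{24200}{3}\right)} = \frac{1}{-62487 + \frac{24308}{3}} = \frac{1}{- \frac{163153}{3}} = - \frac{3}{163153}$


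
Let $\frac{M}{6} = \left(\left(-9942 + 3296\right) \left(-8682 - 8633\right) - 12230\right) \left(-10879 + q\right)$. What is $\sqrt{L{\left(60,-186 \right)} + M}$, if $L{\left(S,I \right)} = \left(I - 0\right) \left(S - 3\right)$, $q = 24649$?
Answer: $3 \sqrt{1056280725622} \approx 3.0833 \cdot 10^{6}$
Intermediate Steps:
$L{\left(S,I \right)} = I \left(-3 + S\right)$ ($L{\left(S,I \right)} = \left(I + 0\right) \left(-3 + S\right) = I \left(-3 + S\right)$)
$M = 9506526541200$ ($M = 6 \left(\left(-9942 + 3296\right) \left(-8682 - 8633\right) - 12230\right) \left(-10879 + 24649\right) = 6 \left(\left(-6646\right) \left(-17315\right) - 12230\right) 13770 = 6 \left(115075490 - 12230\right) 13770 = 6 \cdot 115063260 \cdot 13770 = 6 \cdot 1584421090200 = 9506526541200$)
$\sqrt{L{\left(60,-186 \right)} + M} = \sqrt{- 186 \left(-3 + 60\right) + 9506526541200} = \sqrt{\left(-186\right) 57 + 9506526541200} = \sqrt{-10602 + 9506526541200} = \sqrt{9506526530598} = 3 \sqrt{1056280725622}$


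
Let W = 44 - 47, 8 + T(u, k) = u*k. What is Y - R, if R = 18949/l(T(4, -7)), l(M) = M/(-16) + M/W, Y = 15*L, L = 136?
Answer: 40484/57 ≈ 710.25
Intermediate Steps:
T(u, k) = -8 + k*u (T(u, k) = -8 + u*k = -8 + k*u)
W = -3
Y = 2040 (Y = 15*136 = 2040)
l(M) = -19*M/48 (l(M) = M/(-16) + M/(-3) = M*(-1/16) + M*(-1/3) = -M/16 - M/3 = -19*M/48)
R = 75796/57 (R = 18949/((-19*(-8 - 7*4)/48)) = 18949/((-19*(-8 - 28)/48)) = 18949/((-19/48*(-36))) = 18949/(57/4) = 18949*(4/57) = 75796/57 ≈ 1329.8)
Y - R = 2040 - 1*75796/57 = 2040 - 75796/57 = 40484/57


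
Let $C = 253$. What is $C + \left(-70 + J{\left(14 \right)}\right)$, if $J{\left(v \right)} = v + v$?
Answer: $211$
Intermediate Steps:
$J{\left(v \right)} = 2 v$
$C + \left(-70 + J{\left(14 \right)}\right) = 253 + \left(-70 + 2 \cdot 14\right) = 253 + \left(-70 + 28\right) = 253 - 42 = 211$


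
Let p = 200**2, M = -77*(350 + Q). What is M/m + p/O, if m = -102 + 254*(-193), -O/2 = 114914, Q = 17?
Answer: 1132437363/2822517668 ≈ 0.40122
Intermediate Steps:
O = -229828 (O = -2*114914 = -229828)
M = -28259 (M = -77*(350 + 17) = -77*367 = -28259)
m = -49124 (m = -102 - 49022 = -49124)
p = 40000
M/m + p/O = -28259/(-49124) + 40000/(-229828) = -28259*(-1/49124) + 40000*(-1/229828) = 28259/49124 - 10000/57457 = 1132437363/2822517668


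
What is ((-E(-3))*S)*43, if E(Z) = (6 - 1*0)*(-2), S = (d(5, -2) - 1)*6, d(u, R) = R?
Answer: -9288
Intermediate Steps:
S = -18 (S = (-2 - 1)*6 = -3*6 = -18)
E(Z) = -12 (E(Z) = (6 + 0)*(-2) = 6*(-2) = -12)
((-E(-3))*S)*43 = (-1*(-12)*(-18))*43 = (12*(-18))*43 = -216*43 = -9288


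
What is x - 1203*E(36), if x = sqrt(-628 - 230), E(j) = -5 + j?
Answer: -37293 + I*sqrt(858) ≈ -37293.0 + 29.292*I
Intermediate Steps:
x = I*sqrt(858) (x = sqrt(-858) = I*sqrt(858) ≈ 29.292*I)
x - 1203*E(36) = I*sqrt(858) - 1203*(-5 + 36) = I*sqrt(858) - 1203*31 = I*sqrt(858) - 37293 = -37293 + I*sqrt(858)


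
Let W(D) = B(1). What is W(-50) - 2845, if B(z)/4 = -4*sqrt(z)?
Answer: -2861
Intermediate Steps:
B(z) = -16*sqrt(z) (B(z) = 4*(-4*sqrt(z)) = -16*sqrt(z))
W(D) = -16 (W(D) = -16*sqrt(1) = -16*1 = -16)
W(-50) - 2845 = -16 - 2845 = -2861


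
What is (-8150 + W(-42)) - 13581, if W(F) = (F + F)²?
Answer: -14675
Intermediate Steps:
W(F) = 4*F² (W(F) = (2*F)² = 4*F²)
(-8150 + W(-42)) - 13581 = (-8150 + 4*(-42)²) - 13581 = (-8150 + 4*1764) - 13581 = (-8150 + 7056) - 13581 = -1094 - 13581 = -14675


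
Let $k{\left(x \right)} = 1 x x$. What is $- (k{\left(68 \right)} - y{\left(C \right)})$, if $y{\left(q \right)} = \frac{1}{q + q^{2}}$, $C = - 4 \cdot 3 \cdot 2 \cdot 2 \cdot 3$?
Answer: $- \frac{95217407}{20592} \approx -4624.0$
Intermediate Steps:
$k{\left(x \right)} = x^{2}$ ($k{\left(x \right)} = x x = x^{2}$)
$C = -144$ ($C = - 4 \cdot 6 \cdot 2 \cdot 3 = - 4 \cdot 12 \cdot 3 = \left(-4\right) 36 = -144$)
$- (k{\left(68 \right)} - y{\left(C \right)}) = - (68^{2} - \frac{1}{\left(-144\right) \left(1 - 144\right)}) = - (4624 - - \frac{1}{144 \left(-143\right)}) = - (4624 - \left(- \frac{1}{144}\right) \left(- \frac{1}{143}\right)) = - (4624 - \frac{1}{20592}) = \left(-1\right) \frac{95217407}{20592} = - \frac{95217407}{20592}$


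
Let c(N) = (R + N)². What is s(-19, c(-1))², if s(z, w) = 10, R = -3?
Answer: 100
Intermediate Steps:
c(N) = (-3 + N)²
s(-19, c(-1))² = 10² = 100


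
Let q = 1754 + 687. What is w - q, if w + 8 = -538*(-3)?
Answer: -835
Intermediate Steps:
q = 2441
w = 1606 (w = -8 - 538*(-3) = -8 + 1614 = 1606)
w - q = 1606 - 1*2441 = 1606 - 2441 = -835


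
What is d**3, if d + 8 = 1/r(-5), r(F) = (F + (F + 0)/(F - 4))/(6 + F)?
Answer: -35611289/64000 ≈ -556.43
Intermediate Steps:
r(F) = (F + F/(-4 + F))/(6 + F)
d = -329/40 (d = -8 + 1/(-5*(-3 - 5)/(-24 + (-5)**2 + 2*(-5))) = -8 + 1/(-5*(-8)/(-24 + 25 - 10)) = -8 + 1/(-5*(-8)/(-9)) = -8 + 1/(-5*(-1/9)*(-8)) = -8 + 1/(-40/9) = -8 - 9/40 = -329/40 ≈ -8.2250)
d**3 = (-329/40)**3 = -35611289/64000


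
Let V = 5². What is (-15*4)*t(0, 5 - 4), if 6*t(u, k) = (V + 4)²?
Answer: -8410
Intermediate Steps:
V = 25
t(u, k) = 841/6 (t(u, k) = (25 + 4)²/6 = (⅙)*29² = (⅙)*841 = 841/6)
(-15*4)*t(0, 5 - 4) = -15*4*(841/6) = -60*841/6 = -8410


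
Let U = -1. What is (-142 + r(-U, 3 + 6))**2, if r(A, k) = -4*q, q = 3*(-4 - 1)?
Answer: 6724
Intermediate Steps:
q = -15 (q = 3*(-5) = -15)
r(A, k) = 60 (r(A, k) = -4*(-15) = 60)
(-142 + r(-U, 3 + 6))**2 = (-142 + 60)**2 = (-82)**2 = 6724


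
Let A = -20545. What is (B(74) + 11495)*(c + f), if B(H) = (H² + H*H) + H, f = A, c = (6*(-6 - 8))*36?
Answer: -530797449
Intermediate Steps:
c = -3024 (c = (6*(-14))*36 = -84*36 = -3024)
f = -20545
B(H) = H + 2*H² (B(H) = (H² + H²) + H = 2*H² + H = H + 2*H²)
(B(74) + 11495)*(c + f) = (74*(1 + 2*74) + 11495)*(-3024 - 20545) = (74*(1 + 148) + 11495)*(-23569) = (74*149 + 11495)*(-23569) = (11026 + 11495)*(-23569) = 22521*(-23569) = -530797449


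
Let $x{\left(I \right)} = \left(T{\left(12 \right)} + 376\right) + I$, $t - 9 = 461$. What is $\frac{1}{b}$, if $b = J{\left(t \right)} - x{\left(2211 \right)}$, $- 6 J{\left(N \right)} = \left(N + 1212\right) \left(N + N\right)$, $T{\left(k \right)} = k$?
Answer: $- \frac{3}{798337} \approx -3.7578 \cdot 10^{-6}$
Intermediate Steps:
$t = 470$ ($t = 9 + 461 = 470$)
$x{\left(I \right)} = 388 + I$ ($x{\left(I \right)} = \left(12 + 376\right) + I = 388 + I$)
$J{\left(N \right)} = - \frac{N \left(1212 + N\right)}{3}$ ($J{\left(N \right)} = - \frac{\left(N + 1212\right) \left(N + N\right)}{6} = - \frac{\left(1212 + N\right) 2 N}{6} = - \frac{2 N \left(1212 + N\right)}{6} = - \frac{N \left(1212 + N\right)}{3}$)
$b = - \frac{798337}{3}$ ($b = \left(- \frac{1}{3}\right) 470 \left(1212 + 470\right) - \left(388 + 2211\right) = \left(- \frac{1}{3}\right) 470 \cdot 1682 - 2599 = - \frac{790540}{3} - 2599 = - \frac{798337}{3} \approx -2.6611 \cdot 10^{5}$)
$\frac{1}{b} = \frac{1}{- \frac{798337}{3}} = - \frac{3}{798337}$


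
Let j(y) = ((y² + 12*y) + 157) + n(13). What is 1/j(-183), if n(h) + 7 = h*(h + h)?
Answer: 1/31781 ≈ 3.1465e-5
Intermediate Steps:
n(h) = -7 + 2*h² (n(h) = -7 + h*(h + h) = -7 + h*(2*h) = -7 + 2*h²)
j(y) = 488 + y² + 12*y (j(y) = ((y² + 12*y) + 157) + (-7 + 2*13²) = (157 + y² + 12*y) + (-7 + 2*169) = (157 + y² + 12*y) + (-7 + 338) = (157 + y² + 12*y) + 331 = 488 + y² + 12*y)
1/j(-183) = 1/(488 + (-183)² + 12*(-183)) = 1/(488 + 33489 - 2196) = 1/31781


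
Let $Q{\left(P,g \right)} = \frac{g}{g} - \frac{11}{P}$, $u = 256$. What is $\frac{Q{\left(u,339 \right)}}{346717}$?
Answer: $\frac{35}{12679936} \approx 2.7603 \cdot 10^{-6}$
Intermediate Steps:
$Q{\left(P,g \right)} = 1 - \frac{11}{P}$
$\frac{Q{\left(u,339 \right)}}{346717} = \frac{\frac{1}{256} \left(-11 + 256\right)}{346717} = \frac{1}{256} \cdot 245 \cdot \frac{1}{346717} = \frac{245}{256} \cdot \frac{1}{346717} = \frac{35}{12679936}$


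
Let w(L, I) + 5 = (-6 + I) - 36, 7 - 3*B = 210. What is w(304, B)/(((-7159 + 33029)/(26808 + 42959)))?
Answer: -11999924/38805 ≈ -309.24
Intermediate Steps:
B = -203/3 (B = 7/3 - 1/3*210 = 7/3 - 70 = -203/3 ≈ -67.667)
w(L, I) = -47 + I (w(L, I) = -5 + ((-6 + I) - 36) = -5 + (-42 + I) = -47 + I)
w(304, B)/(((-7159 + 33029)/(26808 + 42959))) = (-47 - 203/3)/(((-7159 + 33029)/(26808 + 42959))) = -344/(3*(25870/69767)) = -344/(3*(25870*(1/69767))) = -344/(3*25870/69767) = -344/3*69767/25870 = -11999924/38805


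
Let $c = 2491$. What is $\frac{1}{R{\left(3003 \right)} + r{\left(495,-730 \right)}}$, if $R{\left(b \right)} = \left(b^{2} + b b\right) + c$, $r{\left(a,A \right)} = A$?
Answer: $\frac{1}{18037779} \approx 5.5439 \cdot 10^{-8}$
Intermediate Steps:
$R{\left(b \right)} = 2491 + 2 b^{2}$ ($R{\left(b \right)} = \left(b^{2} + b b\right) + 2491 = \left(b^{2} + b^{2}\right) + 2491 = 2 b^{2} + 2491 = 2491 + 2 b^{2}$)
$\frac{1}{R{\left(3003 \right)} + r{\left(495,-730 \right)}} = \frac{1}{\left(2491 + 2 \cdot 3003^{2}\right) - 730} = \frac{1}{\left(2491 + 2 \cdot 9018009\right) - 730} = \frac{1}{\left(2491 + 18036018\right) - 730} = \frac{1}{18038509 - 730} = \frac{1}{18037779}$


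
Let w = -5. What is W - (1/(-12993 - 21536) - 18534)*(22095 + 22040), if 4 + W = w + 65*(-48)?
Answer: 28244548052504/34529 ≈ 8.1799e+8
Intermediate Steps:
W = -3129 (W = -4 + (-5 + 65*(-48)) = -4 + (-5 - 3120) = -4 - 3125 = -3129)
W - (1/(-12993 - 21536) - 18534)*(22095 + 22040) = -3129 - (1/(-12993 - 21536) - 18534)*(22095 + 22040) = -3129 - (1/(-34529) - 18534)*44135 = -3129 - (-1/34529 - 18534)*44135 = -3129 - (-639960487)*44135/34529 = -3129 - 1*(-28244656093745/34529) = -3129 + 28244656093745/34529 = 28244548052504/34529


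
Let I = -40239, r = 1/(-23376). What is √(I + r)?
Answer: I*√1374255849765/5844 ≈ 200.6*I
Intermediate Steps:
r = -1/23376 ≈ -4.2779e-5
√(I + r) = √(-40239 - 1/23376) = √(-940626865/23376) = I*√1374255849765/5844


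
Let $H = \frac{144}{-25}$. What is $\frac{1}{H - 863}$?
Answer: $- \frac{25}{21719} \approx -0.0011511$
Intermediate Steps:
$H = - \frac{144}{25}$ ($H = 144 \left(- \frac{1}{25}\right) = - \frac{144}{25} \approx -5.76$)
$\frac{1}{H - 863} = \frac{1}{- \frac{144}{25} - 863} = \frac{1}{- \frac{21719}{25}} = - \frac{25}{21719}$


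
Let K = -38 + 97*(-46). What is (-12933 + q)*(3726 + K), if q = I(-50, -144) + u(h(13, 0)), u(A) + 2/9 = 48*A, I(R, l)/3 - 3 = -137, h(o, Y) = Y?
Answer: 10321462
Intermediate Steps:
I(R, l) = -402 (I(R, l) = 9 + 3*(-137) = 9 - 411 = -402)
u(A) = -2/9 + 48*A
K = -4500 (K = -38 - 4462 = -4500)
q = -3620/9 (q = -402 + (-2/9 + 48*0) = -402 + (-2/9 + 0) = -402 - 2/9 = -3620/9 ≈ -402.22)
(-12933 + q)*(3726 + K) = (-12933 - 3620/9)*(3726 - 4500) = -120017/9*(-774) = 10321462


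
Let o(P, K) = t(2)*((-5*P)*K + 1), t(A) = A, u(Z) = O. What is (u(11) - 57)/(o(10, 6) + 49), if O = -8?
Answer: 65/549 ≈ 0.11840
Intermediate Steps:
u(Z) = -8
o(P, K) = 2 - 10*K*P (o(P, K) = 2*((-5*P)*K + 1) = 2*(-5*K*P + 1) = 2*(1 - 5*K*P) = 2 - 10*K*P)
(u(11) - 57)/(o(10, 6) + 49) = (-8 - 57)/((2 - 10*6*10) + 49) = -65/((2 - 600) + 49) = -65/(-598 + 49) = -65/(-549) = -65*(-1/549) = 65/549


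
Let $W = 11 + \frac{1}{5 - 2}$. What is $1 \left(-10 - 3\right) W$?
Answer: $- \frac{442}{3} \approx -147.33$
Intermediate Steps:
$W = \frac{34}{3}$ ($W = 11 + \frac{1}{3} = \frac{34}{3} \approx 11.333$)
$1 \left(-10 - 3\right) W = 1 \left(-10 - 3\right) \frac{34}{3} = 1 \left(-13\right) \frac{34}{3} = \left(-13\right) \frac{34}{3} = - \frac{442}{3}$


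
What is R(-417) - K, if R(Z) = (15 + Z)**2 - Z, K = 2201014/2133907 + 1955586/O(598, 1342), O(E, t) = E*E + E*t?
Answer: 200545273732514729/1237794094420 ≈ 1.6202e+5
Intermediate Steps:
O(E, t) = E**2 + E*t
K = 3363239508091/1237794094420 (K = 2201014/2133907 + 1955586/((598*(598 + 1342))) = 2201014*(1/2133907) + 1955586/((598*1940)) = 2201014/2133907 + 1955586/1160120 = 2201014/2133907 + 1955586*(1/1160120) = 2201014/2133907 + 977793/580060 = 3363239508091/1237794094420 ≈ 2.7171)
R(-417) - K = ((15 - 417)**2 - 1*(-417)) - 1*3363239508091/1237794094420 = ((-402)**2 + 417) - 3363239508091/1237794094420 = (161604 + 417) - 3363239508091/1237794094420 = 162021 - 3363239508091/1237794094420 = 200545273732514729/1237794094420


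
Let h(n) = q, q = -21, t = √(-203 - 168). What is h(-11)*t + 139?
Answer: 139 - 21*I*√371 ≈ 139.0 - 404.49*I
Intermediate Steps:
t = I*√371 (t = √(-371) = I*√371 ≈ 19.261*I)
h(n) = -21
h(-11)*t + 139 = -21*I*√371 + 139 = 139 - 21*I*√371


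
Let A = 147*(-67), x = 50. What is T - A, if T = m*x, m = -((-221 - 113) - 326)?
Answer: 42849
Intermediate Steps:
m = 660 (m = -(-334 - 326) = -1*(-660) = 660)
A = -9849
T = 33000 (T = 660*50 = 33000)
T - A = 33000 - 1*(-9849) = 33000 + 9849 = 42849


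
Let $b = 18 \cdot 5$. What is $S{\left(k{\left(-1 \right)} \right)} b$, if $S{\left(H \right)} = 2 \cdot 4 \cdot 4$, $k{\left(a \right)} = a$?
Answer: $2880$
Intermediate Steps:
$b = 90$
$S{\left(H \right)} = 32$ ($S{\left(H \right)} = 8 \cdot 4 = 32$)
$S{\left(k{\left(-1 \right)} \right)} b = 32 \cdot 90 = 2880$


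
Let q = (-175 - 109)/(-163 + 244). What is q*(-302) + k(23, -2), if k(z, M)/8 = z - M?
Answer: 101968/81 ≈ 1258.9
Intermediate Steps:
q = -284/81 ≈ -3.5062
k(z, M) = -8*M + 8*z (k(z, M) = 8*(z - M) = -8*M + 8*z)
q*(-302) + k(23, -2) = -284/81*(-302) + (-8*(-2) + 8*23) = 85768/81 + (16 + 184) = 85768/81 + 200 = 101968/81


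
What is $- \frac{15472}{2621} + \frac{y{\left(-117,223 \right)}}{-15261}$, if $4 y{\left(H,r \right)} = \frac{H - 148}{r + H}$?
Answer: $- \frac{1888932431}{319992648} \approx -5.903$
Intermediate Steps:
$y{\left(H,r \right)} = \frac{-148 + H}{4 \left(H + r\right)}$ ($y{\left(H,r \right)} = \frac{\left(H - 148\right) \frac{1}{r + H}}{4} = \frac{\left(-148 + H\right) \frac{1}{H + r}}{4} = \frac{\frac{1}{H + r} \left(-148 + H\right)}{4} = \frac{-148 + H}{4 \left(H + r\right)}$)
$- \frac{15472}{2621} + \frac{y{\left(-117,223 \right)}}{-15261} = - \frac{15472}{2621} + \frac{\frac{1}{-117 + 223} \left(-37 + \frac{1}{4} \left(-117\right)\right)}{-15261} = \left(-15472\right) \frac{1}{2621} + \frac{-37 - \frac{117}{4}}{106} \left(- \frac{1}{15261}\right) = - \frac{15472}{2621} + \frac{1}{106} \left(- \frac{265}{4}\right) \left(- \frac{1}{15261}\right) = - \frac{15472}{2621} - - \frac{5}{122088} = - \frac{15472}{2621} + \frac{5}{122088} = - \frac{1888932431}{319992648}$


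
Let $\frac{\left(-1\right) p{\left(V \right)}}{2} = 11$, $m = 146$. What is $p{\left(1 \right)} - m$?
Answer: $-168$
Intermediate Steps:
$p{\left(V \right)} = -22$ ($p{\left(V \right)} = \left(-2\right) 11 = -22$)
$p{\left(1 \right)} - m = -22 - 146 = -168$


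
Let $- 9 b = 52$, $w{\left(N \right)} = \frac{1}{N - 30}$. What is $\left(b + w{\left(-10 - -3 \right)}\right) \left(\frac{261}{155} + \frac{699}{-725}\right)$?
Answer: $- \frac{10422736}{2494725} \approx -4.1779$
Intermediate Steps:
$w{\left(N \right)} = \frac{1}{-30 + N}$
$b = - \frac{52}{9}$ ($b = \left(- \frac{1}{9}\right) 52 = - \frac{52}{9} \approx -5.7778$)
$\left(b + w{\left(-10 - -3 \right)}\right) \left(\frac{261}{155} + \frac{699}{-725}\right) = \left(- \frac{52}{9} + \frac{1}{-30 - 7}\right) \left(\frac{261}{155} + \frac{699}{-725}\right) = \left(- \frac{52}{9} + \frac{1}{-30 + \left(-10 + 3\right)}\right) \left(261 \cdot \frac{1}{155} + 699 \left(- \frac{1}{725}\right)\right) = \left(- \frac{52}{9} + \frac{1}{-30 - 7}\right) \left(\frac{261}{155} - \frac{699}{725}\right) = \left(- \frac{52}{9} + \frac{1}{-37}\right) \frac{16176}{22475} = \left(- \frac{52}{9} - \frac{1}{37}\right) \frac{16176}{22475} = \left(- \frac{1933}{333}\right) \frac{16176}{22475} = - \frac{10422736}{2494725}$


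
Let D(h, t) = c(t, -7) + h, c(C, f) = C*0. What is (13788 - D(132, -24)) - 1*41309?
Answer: -27653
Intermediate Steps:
c(C, f) = 0
D(h, t) = h (D(h, t) = 0 + h = h)
(13788 - D(132, -24)) - 1*41309 = (13788 - 1*132) - 1*41309 = (13788 - 132) - 41309 = 13656 - 41309 = -27653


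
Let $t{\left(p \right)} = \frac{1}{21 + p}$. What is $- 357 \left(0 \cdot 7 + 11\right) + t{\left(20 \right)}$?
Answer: $- \frac{161006}{41} \approx -3927.0$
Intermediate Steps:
$- 357 \left(0 \cdot 7 + 11\right) + t{\left(20 \right)} = - 357 \left(0 \cdot 7 + 11\right) + \frac{1}{21 + 20} = - 357 \left(0 + 11\right) + \frac{1}{41} = \left(-357\right) 11 + \frac{1}{41} = -3927 + \frac{1}{41} = - \frac{161006}{41}$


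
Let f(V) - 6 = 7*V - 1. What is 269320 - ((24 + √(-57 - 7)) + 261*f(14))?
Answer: 242413 - 8*I ≈ 2.4241e+5 - 8.0*I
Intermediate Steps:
f(V) = 5 + 7*V (f(V) = 6 + (7*V - 1) = 6 + (-1 + 7*V) = 5 + 7*V)
269320 - ((24 + √(-57 - 7)) + 261*f(14)) = 269320 - ((24 + √(-57 - 7)) + 261*(5 + 7*14)) = 269320 - ((24 + √(-64)) + 261*(5 + 98)) = 269320 - ((24 + 8*I) + 261*103) = 269320 - ((24 + 8*I) + 26883) = 269320 - (26907 + 8*I) = 269320 + (-26907 - 8*I) = 242413 - 8*I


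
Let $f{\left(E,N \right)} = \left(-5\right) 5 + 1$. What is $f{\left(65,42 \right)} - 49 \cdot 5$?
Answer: $-269$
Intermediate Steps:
$f{\left(E,N \right)} = -24$ ($f{\left(E,N \right)} = -25 + 1 = -24$)
$f{\left(65,42 \right)} - 49 \cdot 5 = -24 - 49 \cdot 5 = -24 - 245 = -269$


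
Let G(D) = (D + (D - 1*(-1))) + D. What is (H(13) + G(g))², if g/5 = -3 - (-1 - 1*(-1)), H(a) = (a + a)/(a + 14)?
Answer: 1350244/729 ≈ 1852.2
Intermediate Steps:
H(a) = 2*a/(14 + a) (H(a) = (2*a)/(14 + a) = 2*a/(14 + a))
g = -15 (g = 5*(-3 - (-1 - 1*(-1))) = 5*(-3 - (-1 + 1)) = 5*(-3 - 1*0) = 5*(-3 + 0) = 5*(-3) = -15)
G(D) = 1 + 3*D (G(D) = (D + (D + 1)) + D = (D + (1 + D)) + D = (1 + 2*D) + D = 1 + 3*D)
(H(13) + G(g))² = (2*13/(14 + 13) + (1 + 3*(-15)))² = (2*13/27 + (1 - 45))² = (2*13*(1/27) - 44)² = (26/27 - 44)² = (-1162/27)² = 1350244/729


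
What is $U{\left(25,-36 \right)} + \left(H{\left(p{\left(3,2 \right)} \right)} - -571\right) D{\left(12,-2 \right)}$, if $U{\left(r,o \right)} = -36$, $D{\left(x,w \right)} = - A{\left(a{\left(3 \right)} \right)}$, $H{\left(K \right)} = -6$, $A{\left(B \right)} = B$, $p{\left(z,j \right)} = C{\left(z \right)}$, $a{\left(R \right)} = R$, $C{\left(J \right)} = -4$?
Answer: $-1731$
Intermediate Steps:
$p{\left(z,j \right)} = -4$
$D{\left(x,w \right)} = -3$ ($D{\left(x,w \right)} = \left(-1\right) 3 = -3$)
$U{\left(25,-36 \right)} + \left(H{\left(p{\left(3,2 \right)} \right)} - -571\right) D{\left(12,-2 \right)} = -36 + \left(-6 - -571\right) \left(-3\right) = -36 + \left(-6 + 571\right) \left(-3\right) = -36 + 565 \left(-3\right) = -36 - 1695 = -1731$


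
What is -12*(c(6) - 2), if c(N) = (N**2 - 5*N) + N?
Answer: -120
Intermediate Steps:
c(N) = N**2 - 4*N
-12*(c(6) - 2) = -12*(6*(-4 + 6) - 2) = -12*(6*2 - 2) = -12*(12 - 2) = -12*10 = -120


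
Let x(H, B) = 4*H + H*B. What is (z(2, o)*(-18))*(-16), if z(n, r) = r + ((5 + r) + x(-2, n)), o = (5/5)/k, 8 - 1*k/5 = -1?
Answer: -10016/5 ≈ -2003.2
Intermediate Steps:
k = 45 (k = 40 - 5*(-1) = 40 + 5 = 45)
x(H, B) = 4*H + B*H
o = 1/45 (o = (5/5)/45 = (5*(1/5))*(1/45) = 1*(1/45) = 1/45 ≈ 0.022222)
z(n, r) = -3 - 2*n + 2*r (z(n, r) = r + ((5 + r) - 2*(4 + n)) = r + ((5 + r) + (-8 - 2*n)) = r + (-3 + r - 2*n) = -3 - 2*n + 2*r)
(z(2, o)*(-18))*(-16) = ((-3 - 2*2 + 2*(1/45))*(-18))*(-16) = ((-3 - 4 + 2/45)*(-18))*(-16) = -313/45*(-18)*(-16) = (626/5)*(-16) = -10016/5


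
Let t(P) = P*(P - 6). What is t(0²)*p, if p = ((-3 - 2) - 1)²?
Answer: 0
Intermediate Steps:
t(P) = P*(-6 + P)
p = 36 (p = (-5 - 1)² = (-6)² = 36)
t(0²)*p = (0²*(-6 + 0²))*36 = (0*(-6 + 0))*36 = (0*(-6))*36 = 0*36 = 0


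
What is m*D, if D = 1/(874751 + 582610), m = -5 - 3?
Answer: -8/1457361 ≈ -5.4894e-6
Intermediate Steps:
m = -8
D = 1/1457361 ≈ 6.8617e-7
m*D = -8*1/1457361 = -8/1457361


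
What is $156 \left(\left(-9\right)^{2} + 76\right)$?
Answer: $24492$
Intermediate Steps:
$156 \left(\left(-9\right)^{2} + 76\right) = 156 \left(81 + 76\right) = 156 \cdot 157 = 24492$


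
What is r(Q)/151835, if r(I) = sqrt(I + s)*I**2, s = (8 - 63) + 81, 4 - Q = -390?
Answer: 310472*sqrt(105)/151835 ≈ 20.953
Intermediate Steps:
Q = 394 (Q = 4 - 1*(-390) = 4 + 390 = 394)
s = 26 (s = -55 + 81 = 26)
r(I) = I**2*sqrt(26 + I) (r(I) = sqrt(I + 26)*I**2 = sqrt(26 + I)*I**2 = I**2*sqrt(26 + I))
r(Q)/151835 = (394**2*sqrt(26 + 394))/151835 = (155236*sqrt(420))*(1/151835) = (155236*(2*sqrt(105)))*(1/151835) = (310472*sqrt(105))*(1/151835) = 310472*sqrt(105)/151835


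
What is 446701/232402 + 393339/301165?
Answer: 225943476943/69991348330 ≈ 3.2282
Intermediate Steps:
446701/232402 + 393339/301165 = 225943476943/69991348330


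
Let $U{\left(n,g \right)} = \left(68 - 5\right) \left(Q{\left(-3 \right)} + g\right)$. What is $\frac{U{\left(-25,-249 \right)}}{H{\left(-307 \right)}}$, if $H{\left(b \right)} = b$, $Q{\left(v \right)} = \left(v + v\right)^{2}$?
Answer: $\frac{13419}{307} \approx 43.71$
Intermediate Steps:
$Q{\left(v \right)} = 4 v^{2}$ ($Q{\left(v \right)} = \left(2 v\right)^{2} = 4 v^{2}$)
$U{\left(n,g \right)} = 2268 + 63 g$ ($U{\left(n,g \right)} = \left(68 - 5\right) \left(4 \left(-3\right)^{2} + g\right) = 63 \left(4 \cdot 9 + g\right) = 63 \left(36 + g\right) = 2268 + 63 g$)
$\frac{U{\left(-25,-249 \right)}}{H{\left(-307 \right)}} = \frac{2268 + 63 \left(-249\right)}{-307} = \left(2268 - 15687\right) \left(- \frac{1}{307}\right) = \left(-13419\right) \left(- \frac{1}{307}\right) = \frac{13419}{307}$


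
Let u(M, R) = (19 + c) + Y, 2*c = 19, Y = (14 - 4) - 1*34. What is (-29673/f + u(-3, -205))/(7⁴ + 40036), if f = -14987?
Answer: 27747/181715234 ≈ 0.00015269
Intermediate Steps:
Y = -24 (Y = 10 - 34 = -24)
c = 19/2 (c = (½)*19 = 19/2 ≈ 9.5000)
u(M, R) = 9/2 (u(M, R) = (19 + 19/2) - 24 = 57/2 - 24 = 9/2)
(-29673/f + u(-3, -205))/(7⁴ + 40036) = (-29673/(-14987) + 9/2)/(7⁴ + 40036) = (-29673*(-1/14987) + 9/2)/(2401 + 40036) = (4239/2141 + 9/2)/42437 = (27747/4282)*(1/42437) = 27747/181715234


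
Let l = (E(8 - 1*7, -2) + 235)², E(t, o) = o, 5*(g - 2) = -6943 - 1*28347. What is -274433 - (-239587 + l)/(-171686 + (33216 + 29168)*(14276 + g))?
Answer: -61780465817252/225120397 ≈ -2.7443e+5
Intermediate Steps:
g = -7056 (g = 2 + (-6943 - 1*28347)/5 = 2 + (-6943 - 28347)/5 = 2 + (⅕)*(-35290) = 2 - 7058 = -7056)
l = 54289 (l = (-2 + 235)² = 233² = 54289)
-274433 - (-239587 + l)/(-171686 + (33216 + 29168)*(14276 + g)) = -274433 - (-239587 + 54289)/(-171686 + (33216 + 29168)*(14276 - 7056)) = -274433 - (-185298)/(-171686 + 62384*7220) = -274433 - (-185298)/(-171686 + 450412480) = -274433 - (-185298)/450240794 = -274433 - 1*(-92649/225120397) = -274433 + 92649/225120397 = -61780465817252/225120397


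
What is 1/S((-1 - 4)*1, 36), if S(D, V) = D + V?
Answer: 1/31 ≈ 0.032258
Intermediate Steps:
1/S((-1 - 4)*1, 36) = 1/((-1 - 4)*1 + 36) = 1/(-5*1 + 36) = 1/(-5 + 36) = 1/31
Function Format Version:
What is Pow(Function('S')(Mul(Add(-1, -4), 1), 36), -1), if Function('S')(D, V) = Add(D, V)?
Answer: Rational(1, 31) ≈ 0.032258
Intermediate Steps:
Pow(Function('S')(Mul(Add(-1, -4), 1), 36), -1) = Pow(Add(Mul(Add(-1, -4), 1), 36), -1) = Pow(Add(Mul(-5, 1), 36), -1) = Pow(Add(-5, 36), -1) = Pow(31, -1) = Rational(1, 31)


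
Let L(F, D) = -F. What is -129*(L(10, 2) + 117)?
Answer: -13803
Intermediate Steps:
-129*(L(10, 2) + 117) = -129*(-1*10 + 117) = -129*(-10 + 117) = -129*107 = -13803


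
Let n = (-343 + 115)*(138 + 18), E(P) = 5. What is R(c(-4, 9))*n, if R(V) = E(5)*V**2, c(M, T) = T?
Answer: -14405040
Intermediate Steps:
n = -35568 (n = -228*156 = -35568)
R(V) = 5*V**2
R(c(-4, 9))*n = (5*9**2)*(-35568) = (5*81)*(-35568) = 405*(-35568) = -14405040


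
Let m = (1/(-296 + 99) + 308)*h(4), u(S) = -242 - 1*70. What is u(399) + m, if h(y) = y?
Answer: 181236/197 ≈ 919.98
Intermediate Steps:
u(S) = -312 (u(S) = -242 - 70 = -312)
m = 242700/197 (m = (1/(-296 + 99) + 308)*4 = (1/(-197) + 308)*4 = (-1/197 + 308)*4 = (60675/197)*4 = 242700/197 ≈ 1232.0)
u(399) + m = -312 + 242700/197 = 181236/197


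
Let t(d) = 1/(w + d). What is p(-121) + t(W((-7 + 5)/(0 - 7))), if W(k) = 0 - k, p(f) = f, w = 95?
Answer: -80216/663 ≈ -120.99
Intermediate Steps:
W(k) = -k
t(d) = 1/(95 + d)
p(-121) + t(W((-7 + 5)/(0 - 7))) = -121 + 1/(95 - (-7 + 5)/(0 - 7)) = -121 + 1/(95 - (-2)/(-7)) = -121 + 1/(95 - (-2)*(-1)/7) = -121 + 1/(95 - 1*2/7) = -121 + 1/(95 - 2/7) = -121 + 1/(663/7) = -121 + 7/663 = -80216/663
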